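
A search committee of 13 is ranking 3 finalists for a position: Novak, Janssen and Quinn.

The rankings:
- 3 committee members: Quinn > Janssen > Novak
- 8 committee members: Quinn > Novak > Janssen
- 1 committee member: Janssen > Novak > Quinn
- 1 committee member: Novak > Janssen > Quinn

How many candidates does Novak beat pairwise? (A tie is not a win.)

Novak against each rival (13 committee members):
Novak–Janssen: Novak 9–4.
Novak vs Quinn: Quinn wins 11–2.
Novak beats Janssen; loses to Quinn — 1 pairwise win.

1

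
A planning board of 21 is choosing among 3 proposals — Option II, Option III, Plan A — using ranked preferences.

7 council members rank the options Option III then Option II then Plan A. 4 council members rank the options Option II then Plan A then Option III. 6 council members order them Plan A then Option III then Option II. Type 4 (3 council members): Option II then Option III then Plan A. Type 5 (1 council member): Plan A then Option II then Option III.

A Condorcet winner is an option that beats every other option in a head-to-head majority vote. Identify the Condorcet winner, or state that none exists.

Head-to-head results (21 council members):
Option II vs Option III: Option III wins 13–8.
Option II vs Plan A: Option II wins 14–7.
Option III vs Plan A: Plan A wins 11–10.
Every option loses at least once (Option II loses to Option III; Option III loses to Plan A; Plan A loses to Option II). The majority relation contains the cycle Option II beats Plan A beats Option III beats Option II, so there is no Condorcet winner.

none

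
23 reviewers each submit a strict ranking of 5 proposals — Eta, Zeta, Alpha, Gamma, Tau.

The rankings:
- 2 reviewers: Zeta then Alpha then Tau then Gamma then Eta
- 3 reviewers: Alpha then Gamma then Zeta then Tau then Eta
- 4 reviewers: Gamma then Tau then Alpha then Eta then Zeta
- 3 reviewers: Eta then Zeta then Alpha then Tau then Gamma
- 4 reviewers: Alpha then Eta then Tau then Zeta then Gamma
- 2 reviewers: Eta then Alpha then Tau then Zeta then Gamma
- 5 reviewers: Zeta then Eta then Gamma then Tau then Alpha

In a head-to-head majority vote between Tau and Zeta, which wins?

Ballots ranking Tau above Zeta: 4 + 4 + 2 = 10.
Ballots ranking Zeta above Tau: 23 − 10 = 13.
Zeta wins the head-to-head 13–10.

Zeta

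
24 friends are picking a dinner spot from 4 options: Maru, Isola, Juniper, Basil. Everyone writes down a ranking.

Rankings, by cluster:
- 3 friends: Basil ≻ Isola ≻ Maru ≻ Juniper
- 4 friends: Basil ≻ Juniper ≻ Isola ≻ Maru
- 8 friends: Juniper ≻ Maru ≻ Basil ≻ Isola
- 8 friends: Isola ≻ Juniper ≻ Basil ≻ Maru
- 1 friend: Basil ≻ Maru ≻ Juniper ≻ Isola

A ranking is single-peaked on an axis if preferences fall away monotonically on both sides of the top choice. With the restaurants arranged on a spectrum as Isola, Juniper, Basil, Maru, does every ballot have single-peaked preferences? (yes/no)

no

Axis positions: Isola=1, Juniper=2, Basil=3, Maru=4.
Cluster 1: ranking walks positions 3-1-4-2; Isola is ranked above Juniper even though Juniper lies between Isola and the peak Basil on the axis — preferences dip and rise again. Not single-peaked.
Cluster 2 (peak Basil at position 3): ranking walks positions 3-2-1-4, expanding outward from the peak — single-peaked.
Cluster 3: ranking walks positions 2-4-3-1; Maru is ranked above Basil even though Basil lies between Maru and the peak Juniper on the axis — preferences dip and rise again. Not single-peaked.
Cluster 4 (peak Isola at position 1): ranking walks positions 1-2-3-4, expanding outward from the peak — single-peaked.
Cluster 5 (peak Basil at position 3): ranking walks positions 3-4-2-1, expanding outward from the peak — single-peaked.
Cluster 1 violates single-peakedness, so the profile is not single-peaked on this axis.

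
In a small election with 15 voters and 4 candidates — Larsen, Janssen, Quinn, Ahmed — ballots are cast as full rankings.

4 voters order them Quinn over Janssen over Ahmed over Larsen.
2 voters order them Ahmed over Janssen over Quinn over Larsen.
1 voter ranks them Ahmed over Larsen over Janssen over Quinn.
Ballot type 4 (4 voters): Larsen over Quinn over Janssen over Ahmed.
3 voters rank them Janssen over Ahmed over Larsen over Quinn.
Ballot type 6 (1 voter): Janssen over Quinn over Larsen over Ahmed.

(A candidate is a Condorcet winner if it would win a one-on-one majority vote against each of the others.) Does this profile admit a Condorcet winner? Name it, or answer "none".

none

Head-to-head results (15 voters):
Larsen vs Janssen: Janssen wins 10–5.
Larsen vs Quinn: Larsen wins 8–7.
Larsen vs Ahmed: Ahmed wins 10–5.
Janssen vs Quinn: Quinn wins 8–7.
Janssen–Ahmed: Janssen 12–3.
Quinn vs Ahmed: Quinn, 9–6.
Every candidate loses at least once (Larsen loses to Janssen; Janssen loses to Quinn; Quinn loses to Larsen; Ahmed loses to Janssen). The majority relation contains the cycle Larsen beats Quinn beats Janssen beats Larsen, so there is no Condorcet winner.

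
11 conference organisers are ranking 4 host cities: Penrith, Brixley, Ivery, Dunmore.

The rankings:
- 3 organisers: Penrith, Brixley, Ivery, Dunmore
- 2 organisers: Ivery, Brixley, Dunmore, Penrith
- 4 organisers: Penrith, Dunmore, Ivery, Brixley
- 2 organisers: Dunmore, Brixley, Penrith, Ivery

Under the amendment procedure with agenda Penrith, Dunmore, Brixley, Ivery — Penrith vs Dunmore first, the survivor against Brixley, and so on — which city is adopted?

Round 1: Penrith vs Dunmore — 7–4, Penrith advances.
Round 2: Penrith vs Brixley — 7–4, Penrith advances.
Round 3: Penrith vs Ivery — 9–2, Penrith advances.
The agenda winner is Penrith.

Penrith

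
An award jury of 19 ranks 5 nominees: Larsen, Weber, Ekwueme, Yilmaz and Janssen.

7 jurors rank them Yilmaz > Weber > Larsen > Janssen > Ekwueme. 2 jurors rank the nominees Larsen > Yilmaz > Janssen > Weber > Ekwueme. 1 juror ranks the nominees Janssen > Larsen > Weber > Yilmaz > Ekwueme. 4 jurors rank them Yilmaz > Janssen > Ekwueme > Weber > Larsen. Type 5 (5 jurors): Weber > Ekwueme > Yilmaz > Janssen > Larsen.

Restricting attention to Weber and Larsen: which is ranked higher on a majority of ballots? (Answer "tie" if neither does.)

Ballots ranking Weber above Larsen: 7 + 4 + 5 = 16.
Ballots ranking Larsen above Weber: 19 − 16 = 3.
Weber wins the head-to-head 16–3.

Weber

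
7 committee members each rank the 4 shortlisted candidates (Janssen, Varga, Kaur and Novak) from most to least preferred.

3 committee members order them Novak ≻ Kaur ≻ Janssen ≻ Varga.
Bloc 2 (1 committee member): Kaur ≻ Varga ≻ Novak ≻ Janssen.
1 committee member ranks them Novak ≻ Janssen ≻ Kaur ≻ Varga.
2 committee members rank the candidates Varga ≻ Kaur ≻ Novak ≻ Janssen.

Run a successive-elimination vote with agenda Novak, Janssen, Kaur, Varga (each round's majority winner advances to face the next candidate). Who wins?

Novak

Round 1: Novak vs Janssen — 7–0, Novak advances.
Round 2: Novak vs Kaur — 4–3, Novak advances.
Round 3: Novak vs Varga — 4–3, Novak advances.
The agenda winner is Novak.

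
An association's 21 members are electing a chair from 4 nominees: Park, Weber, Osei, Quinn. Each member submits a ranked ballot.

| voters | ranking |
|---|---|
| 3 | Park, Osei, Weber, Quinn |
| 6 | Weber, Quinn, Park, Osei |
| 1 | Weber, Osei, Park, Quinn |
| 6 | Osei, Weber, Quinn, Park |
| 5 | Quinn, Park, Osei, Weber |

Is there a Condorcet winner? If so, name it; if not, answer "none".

none

Pairwise majorities:
Park vs Weber: 8 to 13, Weber.
Park vs Osei: Park preferred on 3+6+5 = 14 ballots; Park wins 14–7.
Park vs Quinn: 4 to 17, Quinn.
Weber vs Osei: 6+1 = 7 for Weber, 14 for Osei — Osei by 14–7.
Weber vs Quinn: 16 to 5, Weber.
Osei vs Quinn: Osei preferred on 3+1+6 = 10 ballots; Quinn wins 11–10.
Each candidate drops at least one matchup (Park loses to Weber; Weber loses to Osei; Osei loses to Park; Quinn loses to Weber); the cycle Park → Osei → Weber → Park rules out a Condorcet winner.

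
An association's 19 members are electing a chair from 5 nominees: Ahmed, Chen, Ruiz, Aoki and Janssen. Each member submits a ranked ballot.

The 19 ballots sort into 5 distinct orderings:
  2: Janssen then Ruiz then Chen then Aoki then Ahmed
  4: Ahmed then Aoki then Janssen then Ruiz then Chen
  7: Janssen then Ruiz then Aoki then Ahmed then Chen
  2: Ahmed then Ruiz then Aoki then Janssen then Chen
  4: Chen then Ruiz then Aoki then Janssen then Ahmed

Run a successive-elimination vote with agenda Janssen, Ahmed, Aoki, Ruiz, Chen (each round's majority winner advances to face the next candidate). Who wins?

Round 1: Janssen vs Ahmed — 13–6, Janssen advances.
Round 2: Janssen vs Aoki — 9–10, Aoki advances.
Round 3: Aoki vs Ruiz — 4–15, Ruiz advances.
Round 4: Ruiz vs Chen — 15–4, Ruiz advances.
Ruiz survives the agenda.

Ruiz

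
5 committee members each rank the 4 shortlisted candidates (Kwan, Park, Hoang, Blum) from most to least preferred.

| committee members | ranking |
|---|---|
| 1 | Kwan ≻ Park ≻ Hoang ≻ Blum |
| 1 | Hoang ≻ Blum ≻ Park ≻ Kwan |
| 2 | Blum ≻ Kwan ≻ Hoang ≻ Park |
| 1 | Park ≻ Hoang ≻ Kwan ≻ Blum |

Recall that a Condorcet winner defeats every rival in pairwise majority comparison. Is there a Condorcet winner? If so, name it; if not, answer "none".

none

Pairwise majorities:
Kwan vs Park: 1+2 = 3 for Kwan, 2 for Park — Kwan by 3–2.
Kwan vs Hoang: Kwan is ranked higher on 1+2 = 3 ballots, Hoang on 2. Kwan wins 3–2.
Kwan vs Blum: Kwan preferred on 1+1 = 2 ballots; Blum wins 3–2.
Park vs Hoang: Park preferred on 1+1 = 2 ballots; Hoang wins 3–2.
Park vs Blum: Park preferred on 1+1 = 2 ballots; Blum wins 3–2.
Hoang vs Blum: Hoang preferred on 1+1+1 = 3 ballots; Hoang wins 3–2.
Each candidate drops at least one matchup (Kwan loses to Blum; Park loses to Kwan; Hoang loses to Kwan; Blum loses to Hoang); the cycle Kwan > Hoang > Blum > Kwan rules out a Condorcet winner.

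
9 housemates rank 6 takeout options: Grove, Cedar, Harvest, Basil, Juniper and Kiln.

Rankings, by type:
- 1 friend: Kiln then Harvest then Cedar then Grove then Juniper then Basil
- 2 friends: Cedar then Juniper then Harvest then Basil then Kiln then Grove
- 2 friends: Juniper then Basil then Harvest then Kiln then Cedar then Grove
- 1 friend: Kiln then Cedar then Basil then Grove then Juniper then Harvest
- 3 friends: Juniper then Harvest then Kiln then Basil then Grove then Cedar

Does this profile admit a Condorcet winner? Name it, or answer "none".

Juniper

Check each pair by majority over 9 ballots:
Grove vs Cedar: 3 for Grove, 6 for Cedar — Cedar by 6–3.
Grove vs Harvest: Grove is ranked higher on 1 ballot, Harvest on 8. Harvest wins 8–1.
Grove vs Basil: Grove is ranked higher on 1 ballot, Basil on 8. Basil wins 8–1.
Grove vs Juniper: Grove is ranked higher on 1+1 = 2 ballots, Juniper on 7. Juniper wins 7–2.
Grove vs Kiln: 0 to 9, Kiln.
Cedar vs Harvest: Cedar is ranked higher on 2+1 = 3 ballots, Harvest on 6. Harvest wins 6–3.
Cedar vs Basil: Cedar preferred on 1+2+1 = 4 ballots; Basil wins 5–4.
Cedar vs Juniper: 4 to 5, Juniper.
Cedar vs Kiln: 2 for Cedar, 7 for Kiln — Kiln by 7–2.
Harvest vs Basil: Harvest is ranked higher on 1+2+3 = 6 ballots, Basil on 3. Harvest wins 6–3.
Harvest vs Juniper: 1 for Harvest, 8 for Juniper — Juniper by 8–1.
Harvest vs Kiln: 7 to 2, Harvest.
Basil vs Juniper: 1 for Basil, 8 for Juniper — Juniper by 8–1.
Basil vs Kiln: Basil preferred on 2+2 = 4 ballots; Kiln wins 5–4.
Juniper vs Kiln: Juniper is ranked higher on 2+2+3 = 7 ballots, Kiln on 2. Juniper wins 7–2.
Juniper defeats every rival head-to-head and is the Condorcet winner.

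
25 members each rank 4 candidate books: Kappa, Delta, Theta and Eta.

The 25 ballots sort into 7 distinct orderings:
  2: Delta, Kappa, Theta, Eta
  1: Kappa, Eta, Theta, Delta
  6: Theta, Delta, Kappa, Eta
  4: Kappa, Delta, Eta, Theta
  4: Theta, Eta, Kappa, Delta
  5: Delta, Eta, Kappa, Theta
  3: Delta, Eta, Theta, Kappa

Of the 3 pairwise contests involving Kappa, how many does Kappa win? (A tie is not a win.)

Kappa against each rival (25 members):
Kappa–Delta: Delta 16–9.
Kappa vs Theta: Kappa preferred on 2+1+4+5 = 12 ballots; Theta wins 13–12.
Kappa vs Eta: Kappa preferred on 2+1+6+4 = 13 ballots; Kappa wins 13–12.
Kappa beats Eta; loses to Delta, Theta — 1 pairwise win.

1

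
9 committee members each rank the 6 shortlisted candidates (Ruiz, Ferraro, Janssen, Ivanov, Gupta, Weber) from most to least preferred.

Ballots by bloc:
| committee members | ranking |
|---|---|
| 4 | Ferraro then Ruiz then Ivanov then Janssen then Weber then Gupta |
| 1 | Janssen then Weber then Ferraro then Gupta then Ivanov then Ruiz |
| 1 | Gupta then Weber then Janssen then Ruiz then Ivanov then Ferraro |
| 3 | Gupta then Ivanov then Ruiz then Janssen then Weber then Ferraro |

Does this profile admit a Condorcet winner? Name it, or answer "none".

Head-to-head results (9 committee members):
Ruiz vs Ferraro: Ruiz preferred on 1+3 = 4 ballots; Ferraro wins 5–4.
Ruiz vs Janssen: Ruiz wins 7–2.
Ruiz vs Ivanov: Ruiz wins 5–4.
Ruiz vs Gupta: Ruiz is ranked higher on 4 ballots, Gupta on 5. Gupta wins 5–4.
Ruiz vs Weber: Ruiz preferred on 4+3 = 7 ballots; Ruiz wins 7–2.
Ferraro vs Janssen: Ferraro preferred on 4 ballots; Janssen wins 5–4.
Ferraro vs Ivanov: 4+1 = 5 for Ferraro, 4 for Ivanov — Ferraro by 5–4.
Ferraro vs Gupta: Ferraro wins 5–4.
Ferraro–Weber: Weber 5–4.
Janssen vs Ivanov: Janssen preferred on 1+1 = 2 ballots; Ivanov wins 7–2.
Janssen vs Gupta: Janssen wins 5–4.
Janssen vs Weber: 4+1+3 = 8 for Janssen, 1 for Weber — Janssen by 8–1.
Ivanov vs Gupta: 4 to 5, Gupta.
Ivanov vs Weber: 4+3 = 7 for Ivanov, 2 for Weber — Ivanov by 7–2.
Gupta vs Weber: 4 to 5, Weber.
Each candidate drops at least one matchup (Ruiz loses to Ferraro; Ferraro loses to Janssen; Janssen loses to Ruiz; Ivanov loses to Ruiz; Gupta loses to Ferraro; Weber loses to Ruiz); the cycle Ruiz > Janssen > Ferraro > Ruiz rules out a Condorcet winner.

none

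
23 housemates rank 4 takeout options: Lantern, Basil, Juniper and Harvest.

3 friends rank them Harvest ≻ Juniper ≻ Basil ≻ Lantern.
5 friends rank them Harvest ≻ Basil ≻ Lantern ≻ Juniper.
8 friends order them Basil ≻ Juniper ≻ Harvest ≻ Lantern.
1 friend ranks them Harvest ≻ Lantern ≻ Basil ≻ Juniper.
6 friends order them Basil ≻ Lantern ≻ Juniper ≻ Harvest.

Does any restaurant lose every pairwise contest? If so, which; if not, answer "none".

Head-to-head results (23 friends):
Lantern vs Basil: 1 for Lantern, 22 for Basil — Basil by 22–1.
Lantern vs Juniper: 12 to 11, Lantern.
Lantern vs Harvest: 6 for Lantern, 17 for Harvest — Harvest by 17–6.
Basil vs Juniper: Basil, 20–3.
Basil vs Harvest: Basil wins 14–9.
Juniper–Harvest: Juniper 14–9.
Each restaurant has at least one pairwise win (Lantern beats Juniper; Basil beats Lantern; Juniper beats Harvest; Harvest beats Lantern) — no Condorcet loser.

none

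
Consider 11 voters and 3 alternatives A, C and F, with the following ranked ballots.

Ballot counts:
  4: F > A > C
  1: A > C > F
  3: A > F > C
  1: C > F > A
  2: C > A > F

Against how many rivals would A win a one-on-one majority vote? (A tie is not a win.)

A against each rival (11 voters):
A vs C: A wins 8–3.
A vs F: A wins 6–5.
A beats C, F — 2 pairwise wins.

2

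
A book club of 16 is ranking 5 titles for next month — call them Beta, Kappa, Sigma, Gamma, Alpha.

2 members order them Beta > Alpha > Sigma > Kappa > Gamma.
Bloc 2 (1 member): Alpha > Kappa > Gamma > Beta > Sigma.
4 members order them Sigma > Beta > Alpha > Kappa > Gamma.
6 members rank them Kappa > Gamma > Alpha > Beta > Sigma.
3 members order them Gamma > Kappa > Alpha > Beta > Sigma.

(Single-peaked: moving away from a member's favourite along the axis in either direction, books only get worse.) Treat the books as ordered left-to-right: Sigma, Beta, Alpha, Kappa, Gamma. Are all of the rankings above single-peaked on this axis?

Axis positions: Sigma=1, Beta=2, Alpha=3, Kappa=4, Gamma=5.
Bloc 1 (peak Beta at position 2): ranking walks positions 2-3-1-4-5, expanding outward from the peak — single-peaked.
Bloc 2 (peak Alpha at position 3): ranking walks positions 3-4-5-2-1, expanding outward from the peak — single-peaked.
Bloc 3 (peak Sigma at position 1): ranking walks positions 1-2-3-4-5, expanding outward from the peak — single-peaked.
Bloc 4 (peak Kappa at position 4): ranking walks positions 4-5-3-2-1, expanding outward from the peak — single-peaked.
Bloc 5 (peak Gamma at position 5): ranking walks positions 5-4-3-2-1, expanding outward from the peak — single-peaked.
Every ranking is single-peaked on this axis.

yes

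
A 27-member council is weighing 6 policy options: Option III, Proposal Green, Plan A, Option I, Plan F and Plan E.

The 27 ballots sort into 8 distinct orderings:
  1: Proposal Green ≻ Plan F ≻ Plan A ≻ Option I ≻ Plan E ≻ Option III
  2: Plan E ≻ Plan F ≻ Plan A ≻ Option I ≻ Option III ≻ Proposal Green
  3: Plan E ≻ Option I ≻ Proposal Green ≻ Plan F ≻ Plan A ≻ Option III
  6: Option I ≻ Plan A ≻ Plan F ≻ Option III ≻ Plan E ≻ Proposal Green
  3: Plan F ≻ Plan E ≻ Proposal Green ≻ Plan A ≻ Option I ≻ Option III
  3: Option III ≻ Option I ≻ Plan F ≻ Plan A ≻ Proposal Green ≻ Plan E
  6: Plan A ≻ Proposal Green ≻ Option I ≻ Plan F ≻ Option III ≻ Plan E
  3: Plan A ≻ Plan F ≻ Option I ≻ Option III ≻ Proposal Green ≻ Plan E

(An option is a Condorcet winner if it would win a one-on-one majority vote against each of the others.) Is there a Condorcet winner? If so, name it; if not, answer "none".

Plan A

Head-to-head results (27 council members):
Option III vs Proposal Green: Option III, 14–13.
Option III vs Plan A: Plan A wins 24–3.
Option III vs Option I: Option I, 24–3.
Option III vs Plan F: Plan F, 24–3.
Option III–Plan E: Option III 18–9.
Proposal Green vs Plan A: Plan A wins 20–7.
Proposal Green vs Option I: Option I wins 17–10.
Proposal Green vs Plan F: Plan F, 17–10.
Proposal Green vs Plan E: Plan E wins 14–13.
Plan A vs Option I: Plan A wins 15–12.
Plan A vs Plan F: Plan A wins 15–12.
Plan A vs Plan E: Plan A, 19–8.
Option I vs Plan F: Option I wins 18–9.
Option I–Plan E: Option I 19–8.
Plan F vs Plan E: Plan F wins 22–5.
Plan A wins every pairwise contest, so Plan A is the Condorcet winner.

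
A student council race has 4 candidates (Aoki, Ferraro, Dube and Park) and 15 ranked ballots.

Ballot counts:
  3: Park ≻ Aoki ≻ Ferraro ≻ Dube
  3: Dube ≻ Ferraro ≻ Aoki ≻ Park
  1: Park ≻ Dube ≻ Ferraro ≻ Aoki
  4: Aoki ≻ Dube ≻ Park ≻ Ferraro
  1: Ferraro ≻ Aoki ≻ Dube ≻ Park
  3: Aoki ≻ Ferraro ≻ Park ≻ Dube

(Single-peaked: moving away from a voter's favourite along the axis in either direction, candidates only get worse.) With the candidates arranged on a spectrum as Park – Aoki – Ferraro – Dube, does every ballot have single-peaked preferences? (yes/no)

Axis positions: Park=1, Aoki=2, Ferraro=3, Dube=4.
Group 1 (peak Park at position 1): ranking walks positions 1-2-3-4, expanding outward from the peak — single-peaked.
Group 2 (peak Dube at position 4): ranking walks positions 4-3-2-1, expanding outward from the peak — single-peaked.
Group 3: ranking walks positions 1-4-3-2; Dube is ranked above Aoki even though Aoki lies between Dube and the peak Park on the axis — preferences dip and rise again. Not single-peaked.
Group 4: ranking walks positions 2-4-1-3; Dube is ranked above Ferraro even though Ferraro lies between Dube and the peak Aoki on the axis — preferences dip and rise again. Not single-peaked.
Group 5 (peak Ferraro at position 3): ranking walks positions 3-2-4-1, expanding outward from the peak — single-peaked.
Group 6 (peak Aoki at position 2): ranking walks positions 2-3-1-4, expanding outward from the peak — single-peaked.
Group 3 violates single-peakedness, so the profile is not single-peaked on this axis.

no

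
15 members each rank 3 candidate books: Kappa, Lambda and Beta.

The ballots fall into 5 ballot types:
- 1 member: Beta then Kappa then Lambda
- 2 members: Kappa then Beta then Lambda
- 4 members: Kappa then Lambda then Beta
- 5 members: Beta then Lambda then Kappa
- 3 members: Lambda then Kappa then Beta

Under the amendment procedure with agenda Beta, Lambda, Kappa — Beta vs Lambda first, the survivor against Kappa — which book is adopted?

Round 1: Beta vs Lambda — 8–7, Beta advances.
Round 2: Beta vs Kappa — 6–9, Kappa advances.
The agenda winner is Kappa.

Kappa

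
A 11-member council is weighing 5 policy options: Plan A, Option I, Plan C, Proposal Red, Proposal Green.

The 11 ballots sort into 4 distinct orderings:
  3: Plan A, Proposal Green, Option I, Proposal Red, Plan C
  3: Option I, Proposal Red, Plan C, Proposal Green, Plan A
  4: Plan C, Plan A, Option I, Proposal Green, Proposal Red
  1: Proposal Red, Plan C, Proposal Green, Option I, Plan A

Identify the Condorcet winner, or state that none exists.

Pairwise majorities:
Plan A–Option I: Plan A 7–4.
Plan A–Plan C: Plan C 8–3.
Plan A–Proposal Red: Plan A 7–4.
Plan A vs Proposal Green: Plan A wins 7–4.
Option I vs Plan C: Option I wins 6–5.
Option I vs Proposal Red: Option I, 10–1.
Option I vs Proposal Green: Option I, 7–4.
Plan C–Proposal Red: Proposal Red 7–4.
Plan C vs Proposal Green: Plan C, 8–3.
Proposal Red vs Proposal Green: Proposal Green, 7–4.
No option is unbeaten: Plan A loses to Plan C; Option I loses to Plan A; Plan C loses to Option I; Proposal Red loses to Plan A; Proposal Green loses to Plan A. In particular Plan A > Option I > Plan C > Plan A is a majority cycle — no Condorcet winner exists.

none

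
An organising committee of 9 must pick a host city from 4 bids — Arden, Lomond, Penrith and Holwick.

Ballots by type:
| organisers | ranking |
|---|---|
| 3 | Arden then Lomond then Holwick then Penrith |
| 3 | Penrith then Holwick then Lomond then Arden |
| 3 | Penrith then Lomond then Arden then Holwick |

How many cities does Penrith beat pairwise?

3

Penrith against each rival (9 organisers):
Penrith vs Arden: 6 to 3, Penrith.
Penrith vs Lomond: Penrith, 6–3.
Penrith–Holwick: Penrith 6–3.
Penrith beats Arden, Lomond, Holwick — 3 pairwise wins.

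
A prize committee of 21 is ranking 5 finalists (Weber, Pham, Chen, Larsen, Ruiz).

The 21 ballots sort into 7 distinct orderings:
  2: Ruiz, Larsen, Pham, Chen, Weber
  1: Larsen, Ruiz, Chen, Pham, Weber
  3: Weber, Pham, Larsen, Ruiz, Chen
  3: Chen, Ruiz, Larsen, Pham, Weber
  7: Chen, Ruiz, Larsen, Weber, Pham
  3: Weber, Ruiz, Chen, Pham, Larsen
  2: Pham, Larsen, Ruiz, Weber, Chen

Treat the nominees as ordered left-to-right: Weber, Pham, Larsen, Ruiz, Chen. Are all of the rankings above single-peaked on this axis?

Axis positions: Weber=1, Pham=2, Larsen=3, Ruiz=4, Chen=5.
Cluster 1 (peak Ruiz at position 4): ranking walks positions 4-3-2-5-1, expanding outward from the peak — single-peaked.
Cluster 2 (peak Larsen at position 3): ranking walks positions 3-4-5-2-1, expanding outward from the peak — single-peaked.
Cluster 3 (peak Weber at position 1): ranking walks positions 1-2-3-4-5, expanding outward from the peak — single-peaked.
Cluster 4 (peak Chen at position 5): ranking walks positions 5-4-3-2-1, expanding outward from the peak — single-peaked.
Cluster 5: ranking walks positions 5-4-3-1-2; Weber is ranked above Pham even though Pham lies between Weber and the peak Chen on the axis — preferences dip and rise again. Not single-peaked.
Cluster 6: ranking walks positions 1-4-5-2-3; Ruiz is ranked above Pham even though Pham lies between Ruiz and the peak Weber on the axis — preferences dip and rise again. Not single-peaked.
Cluster 7 (peak Pham at position 2): ranking walks positions 2-3-4-1-5, expanding outward from the peak — single-peaked.
Cluster 5 violates single-peakedness, so the profile is not single-peaked on this axis.

no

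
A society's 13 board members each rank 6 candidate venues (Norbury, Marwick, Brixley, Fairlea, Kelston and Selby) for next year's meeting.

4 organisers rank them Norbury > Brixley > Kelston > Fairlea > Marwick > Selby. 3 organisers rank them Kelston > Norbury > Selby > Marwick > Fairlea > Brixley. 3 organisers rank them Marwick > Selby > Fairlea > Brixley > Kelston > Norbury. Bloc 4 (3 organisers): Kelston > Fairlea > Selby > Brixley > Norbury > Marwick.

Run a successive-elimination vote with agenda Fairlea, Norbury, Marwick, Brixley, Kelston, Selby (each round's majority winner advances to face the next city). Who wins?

Round 1: Fairlea vs Norbury — 6–7, Norbury advances.
Round 2: Norbury vs Marwick — 10–3, Norbury advances.
Round 3: Norbury vs Brixley — 7–6, Norbury advances.
Round 4: Norbury vs Kelston — 4–9, Kelston advances.
Round 5: Kelston vs Selby — 10–3, Kelston advances.
The agenda winner is Kelston.

Kelston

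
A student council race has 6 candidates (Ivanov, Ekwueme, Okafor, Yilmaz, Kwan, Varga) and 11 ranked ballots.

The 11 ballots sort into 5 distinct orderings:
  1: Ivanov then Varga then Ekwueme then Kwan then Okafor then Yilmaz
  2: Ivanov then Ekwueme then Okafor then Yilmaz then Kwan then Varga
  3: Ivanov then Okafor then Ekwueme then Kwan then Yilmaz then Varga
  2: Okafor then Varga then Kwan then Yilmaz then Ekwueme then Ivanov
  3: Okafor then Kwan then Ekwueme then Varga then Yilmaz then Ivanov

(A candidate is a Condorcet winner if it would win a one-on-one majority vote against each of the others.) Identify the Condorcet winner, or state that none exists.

Ivanov

Check each pair by majority over 11 ballots:
Ivanov vs Ekwueme: Ivanov, 6–5.
Ivanov–Okafor: Ivanov 6–5.
Ivanov vs Yilmaz: Ivanov wins 6–5.
Ivanov–Kwan: Ivanov 6–5.
Ivanov vs Varga: Ivanov, 6–5.
Ekwueme vs Okafor: Okafor wins 8–3.
Ekwueme vs Yilmaz: Ekwueme wins 9–2.
Ekwueme vs Kwan: Ekwueme, 6–5.
Ekwueme vs Varga: Ekwueme wins 8–3.
Okafor–Yilmaz: Okafor 11–0.
Okafor–Kwan: Okafor 10–1.
Okafor vs Varga: Okafor wins 10–1.
Yilmaz–Kwan: Kwan 9–2.
Yilmaz–Varga: Varga 6–5.
Kwan vs Varga: Kwan, 8–3.
Ivanov wins every pairwise contest, so Ivanov is the Condorcet winner.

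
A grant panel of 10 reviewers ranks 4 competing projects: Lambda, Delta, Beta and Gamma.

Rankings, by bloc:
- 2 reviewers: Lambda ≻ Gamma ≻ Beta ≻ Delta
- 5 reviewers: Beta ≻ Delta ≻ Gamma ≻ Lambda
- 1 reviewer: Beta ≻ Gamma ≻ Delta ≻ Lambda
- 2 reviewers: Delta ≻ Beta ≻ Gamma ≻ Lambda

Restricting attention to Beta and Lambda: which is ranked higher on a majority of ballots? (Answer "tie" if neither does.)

Beta

Ballots ranking Beta above Lambda: 5 + 1 + 2 = 8.
Ballots ranking Lambda above Beta: 10 − 8 = 2.
Beta wins the head-to-head 8–2.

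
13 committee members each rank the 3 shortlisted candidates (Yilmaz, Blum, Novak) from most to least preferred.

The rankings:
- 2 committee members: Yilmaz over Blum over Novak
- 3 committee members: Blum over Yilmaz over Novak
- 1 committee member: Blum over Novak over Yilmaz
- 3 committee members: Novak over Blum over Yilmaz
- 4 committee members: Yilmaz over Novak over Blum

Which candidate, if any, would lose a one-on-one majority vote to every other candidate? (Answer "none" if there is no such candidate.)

none

Pairwise majorities:
Yilmaz vs Blum: Blum wins 7–6.
Yilmaz vs Novak: Yilmaz is ranked higher on 2+3+4 = 9 ballots, Novak on 4. Yilmaz wins 9–4.
Blum vs Novak: 6 to 7, Novak.
Every candidate wins at least one matchup (Yilmaz beats Novak; Blum beats Yilmaz; Novak beats Blum), so there is no Condorcet loser.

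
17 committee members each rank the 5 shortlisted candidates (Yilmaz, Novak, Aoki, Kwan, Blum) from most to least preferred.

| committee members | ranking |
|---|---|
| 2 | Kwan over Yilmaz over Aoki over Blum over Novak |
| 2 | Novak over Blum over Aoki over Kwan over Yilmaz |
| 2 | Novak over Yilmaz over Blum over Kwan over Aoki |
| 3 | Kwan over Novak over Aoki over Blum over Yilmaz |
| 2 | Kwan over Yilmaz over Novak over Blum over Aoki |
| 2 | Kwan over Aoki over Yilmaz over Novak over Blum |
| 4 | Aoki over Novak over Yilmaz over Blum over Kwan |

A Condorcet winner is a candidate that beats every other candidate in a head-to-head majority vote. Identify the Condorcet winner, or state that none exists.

Pairwise majorities:
Yilmaz vs Novak: 2+2+2 = 6 for Yilmaz, 11 for Novak — Novak by 11–6.
Yilmaz vs Aoki: 6 to 11, Aoki.
Yilmaz vs Kwan: 2+4 = 6 for Yilmaz, 11 for Kwan — Kwan by 11–6.
Yilmaz vs Blum: 2+2+2+2+4 = 12 for Yilmaz, 5 for Blum — Yilmaz by 12–5.
Novak vs Aoki: 9 to 8, Novak.
Novak vs Kwan: 2+2+4 = 8 for Novak, 9 for Kwan — Kwan by 9–8.
Novak vs Blum: Novak is ranked higher on 2+2+3+2+2+4 = 15 ballots, Blum on 2. Novak wins 15–2.
Aoki vs Kwan: Aoki is ranked higher on 2+4 = 6 ballots, Kwan on 11. Kwan wins 11–6.
Aoki vs Blum: Aoki is ranked higher on 2+3+2+4 = 11 ballots, Blum on 6. Aoki wins 11–6.
Kwan vs Blum: 2+3+2+2 = 9 for Kwan, 8 for Blum — Kwan by 9–8.
Only Kwan has no losses; Kwan is the Condorcet winner.

Kwan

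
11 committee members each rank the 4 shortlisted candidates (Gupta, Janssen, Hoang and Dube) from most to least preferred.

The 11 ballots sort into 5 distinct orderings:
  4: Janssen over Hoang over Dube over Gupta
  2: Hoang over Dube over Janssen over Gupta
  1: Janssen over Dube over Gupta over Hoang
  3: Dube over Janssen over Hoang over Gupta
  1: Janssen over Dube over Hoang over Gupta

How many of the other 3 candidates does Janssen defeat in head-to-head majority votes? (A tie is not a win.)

Janssen against each rival (11 committee members):
Janssen vs Gupta: Janssen, 11–0.
Janssen vs Hoang: 9 to 2, Janssen.
Janssen vs Dube: 4+1+1 = 6 for Janssen, 5 for Dube — Janssen by 6–5.
Janssen beats Gupta, Hoang, Dube — 3 pairwise wins.

3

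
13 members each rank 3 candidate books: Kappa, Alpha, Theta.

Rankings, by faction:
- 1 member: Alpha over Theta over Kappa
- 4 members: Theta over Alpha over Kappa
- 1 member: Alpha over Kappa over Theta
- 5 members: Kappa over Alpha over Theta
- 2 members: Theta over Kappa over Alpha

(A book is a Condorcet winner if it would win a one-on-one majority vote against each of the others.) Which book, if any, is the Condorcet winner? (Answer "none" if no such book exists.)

none

Head-to-head results (13 members):
Kappa vs Alpha: Kappa, 7–6.
Kappa vs Theta: Theta wins 7–6.
Alpha–Theta: Alpha 7–6.
Every book loses at least once (Kappa loses to Theta; Alpha loses to Kappa; Theta loses to Alpha). The majority relation contains the cycle Kappa beats Alpha beats Theta beats Kappa, so there is no Condorcet winner.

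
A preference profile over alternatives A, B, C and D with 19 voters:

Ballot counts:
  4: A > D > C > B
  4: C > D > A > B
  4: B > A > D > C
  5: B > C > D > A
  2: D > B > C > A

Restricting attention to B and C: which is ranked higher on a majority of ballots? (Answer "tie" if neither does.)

Ballots ranking B above C: 4 + 5 + 2 = 11.
Ballots ranking C above B: 19 − 11 = 8.
B wins the head-to-head 11–8.

B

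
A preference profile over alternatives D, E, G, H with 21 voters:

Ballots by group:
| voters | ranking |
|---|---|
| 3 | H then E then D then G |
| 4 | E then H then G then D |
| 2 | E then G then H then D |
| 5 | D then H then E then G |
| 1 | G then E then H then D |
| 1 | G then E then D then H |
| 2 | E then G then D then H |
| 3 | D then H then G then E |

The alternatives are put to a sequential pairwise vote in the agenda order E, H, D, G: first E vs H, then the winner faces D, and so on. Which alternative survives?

D

Round 1: E vs H — 10–11, H advances.
Round 2: H vs D — 10–11, D advances.
Round 3: D vs G — 11–10, D advances.
D survives the agenda.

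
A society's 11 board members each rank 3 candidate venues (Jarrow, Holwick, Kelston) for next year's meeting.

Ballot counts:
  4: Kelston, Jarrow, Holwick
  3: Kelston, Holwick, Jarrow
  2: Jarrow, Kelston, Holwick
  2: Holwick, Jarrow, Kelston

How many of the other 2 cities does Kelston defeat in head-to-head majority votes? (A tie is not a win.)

Kelston against each rival (11 organisers):
Kelston vs Jarrow: Kelston preferred on 4+3 = 7 ballots; Kelston wins 7–4.
Kelston vs Holwick: Kelston, 9–2.
Kelston beats Jarrow, Holwick — 2 pairwise wins.

2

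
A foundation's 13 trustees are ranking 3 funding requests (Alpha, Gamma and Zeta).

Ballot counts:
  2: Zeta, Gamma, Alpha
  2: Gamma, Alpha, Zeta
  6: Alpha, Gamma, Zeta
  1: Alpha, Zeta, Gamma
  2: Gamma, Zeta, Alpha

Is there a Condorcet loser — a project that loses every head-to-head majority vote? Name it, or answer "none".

Pairwise majorities:
Alpha vs Gamma: 7 to 6, Alpha.
Alpha–Zeta: Alpha 9–4.
Gamma vs Zeta: Gamma is ranked higher on 2+6+2 = 10 ballots, Zeta on 3. Gamma wins 10–3.
Zeta loses to every other project — it is the Condorcet loser.

Zeta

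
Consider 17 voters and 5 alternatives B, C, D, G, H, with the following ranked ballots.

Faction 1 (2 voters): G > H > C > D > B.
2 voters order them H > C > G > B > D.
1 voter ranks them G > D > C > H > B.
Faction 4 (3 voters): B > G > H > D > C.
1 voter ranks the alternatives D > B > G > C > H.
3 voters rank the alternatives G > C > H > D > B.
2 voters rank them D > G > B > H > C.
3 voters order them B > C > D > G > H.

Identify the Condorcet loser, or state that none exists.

Head-to-head results (17 voters):
B vs C: B preferred on 3+1+2+3 = 9 ballots; B wins 9–8.
B vs D: 8 to 9, D.
B vs G: G, 10–7.
B–H: B 9–8.
C vs D: C preferred on 2+2+3+3 = 10 ballots; C wins 10–7.
C vs G: G wins 12–5.
C–H: H 9–8.
D vs G: D preferred on 1+2+3 = 6 ballots; G wins 11–6.
D vs H: 7 to 10, H.
G–H: G 15–2.
No alternative is winless: B beats C; C beats D; D beats B; G beats B; H beats C. There is no Condorcet loser.

none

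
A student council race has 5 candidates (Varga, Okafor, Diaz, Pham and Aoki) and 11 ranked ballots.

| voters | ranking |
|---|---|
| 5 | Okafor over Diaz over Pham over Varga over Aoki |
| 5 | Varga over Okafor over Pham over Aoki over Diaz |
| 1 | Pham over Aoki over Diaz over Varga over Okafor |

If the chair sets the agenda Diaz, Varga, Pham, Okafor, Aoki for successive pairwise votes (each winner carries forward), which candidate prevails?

Round 1: Diaz vs Varga — 6–5, Diaz advances.
Round 2: Diaz vs Pham — 5–6, Pham advances.
Round 3: Pham vs Okafor — 1–10, Okafor advances.
Round 4: Okafor vs Aoki — 10–1, Okafor advances.
Okafor survives the agenda.

Okafor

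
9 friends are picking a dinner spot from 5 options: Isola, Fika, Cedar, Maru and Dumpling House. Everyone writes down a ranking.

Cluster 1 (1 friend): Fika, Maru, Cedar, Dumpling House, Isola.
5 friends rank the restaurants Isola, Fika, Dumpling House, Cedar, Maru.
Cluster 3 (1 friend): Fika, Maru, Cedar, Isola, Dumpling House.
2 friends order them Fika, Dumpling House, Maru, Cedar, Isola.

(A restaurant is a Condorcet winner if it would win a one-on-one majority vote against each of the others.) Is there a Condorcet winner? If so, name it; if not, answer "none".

Head-to-head results (9 friends):
Isola vs Fika: Isola preferred on 5 ballots; Isola wins 5–4.
Isola–Cedar: Isola 5–4.
Isola vs Maru: Isola preferred on 5 ballots; Isola wins 5–4.
Isola vs Dumpling House: Isola wins 6–3.
Fika vs Cedar: Fika is ranked higher on 1+5+1+2 = 9 ballots, Cedar on 0. Fika wins 9–0.
Fika–Maru: Fika 9–0.
Fika vs Dumpling House: Fika is ranked higher on 1+5+1+2 = 9 ballots, Dumpling House on 0. Fika wins 9–0.
Cedar vs Maru: 5 to 4, Cedar.
Cedar vs Dumpling House: 1+1 = 2 for Cedar, 7 for Dumpling House — Dumpling House by 7–2.
Maru vs Dumpling House: 1+1 = 2 for Maru, 7 for Dumpling House — Dumpling House by 7–2.
Isola beats each of Fika, Cedar, Maru, Dumpling House — Isola is the Condorcet winner.

Isola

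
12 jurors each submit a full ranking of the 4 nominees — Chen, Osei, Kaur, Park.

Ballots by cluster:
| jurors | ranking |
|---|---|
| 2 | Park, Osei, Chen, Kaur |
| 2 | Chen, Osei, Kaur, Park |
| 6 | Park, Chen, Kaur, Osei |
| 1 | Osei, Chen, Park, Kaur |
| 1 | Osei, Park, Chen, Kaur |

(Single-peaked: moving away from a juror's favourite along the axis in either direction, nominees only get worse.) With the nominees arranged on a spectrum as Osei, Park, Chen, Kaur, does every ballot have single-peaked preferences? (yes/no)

no

Axis positions: Osei=1, Park=2, Chen=3, Kaur=4.
Cluster 1 (peak Park at position 2): ranking walks positions 2-1-3-4, expanding outward from the peak — single-peaked.
Cluster 2: ranking walks positions 3-1-4-2; Osei is ranked above Park even though Park lies between Osei and the peak Chen on the axis — preferences dip and rise again. Not single-peaked.
Cluster 3 (peak Park at position 2): ranking walks positions 2-3-4-1, expanding outward from the peak — single-peaked.
Cluster 4: ranking walks positions 1-3-2-4; Chen is ranked above Park even though Park lies between Chen and the peak Osei on the axis — preferences dip and rise again. Not single-peaked.
Cluster 5 (peak Osei at position 1): ranking walks positions 1-2-3-4, expanding outward from the peak — single-peaked.
Cluster 2 violates single-peakedness, so the profile is not single-peaked on this axis.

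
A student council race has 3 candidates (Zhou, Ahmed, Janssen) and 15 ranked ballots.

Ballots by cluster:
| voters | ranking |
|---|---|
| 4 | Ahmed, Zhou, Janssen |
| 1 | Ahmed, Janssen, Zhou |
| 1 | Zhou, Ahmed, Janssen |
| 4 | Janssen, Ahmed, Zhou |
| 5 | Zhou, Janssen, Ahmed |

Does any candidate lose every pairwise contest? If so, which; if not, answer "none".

Pairwise majorities:
Zhou vs Ahmed: Zhou preferred on 1+5 = 6 ballots; Ahmed wins 9–6.
Zhou vs Janssen: Zhou, 10–5.
Ahmed vs Janssen: Janssen wins 9–6.
Every candidate wins at least one matchup (Zhou beats Janssen; Ahmed beats Zhou; Janssen beats Ahmed), so there is no Condorcet loser.

none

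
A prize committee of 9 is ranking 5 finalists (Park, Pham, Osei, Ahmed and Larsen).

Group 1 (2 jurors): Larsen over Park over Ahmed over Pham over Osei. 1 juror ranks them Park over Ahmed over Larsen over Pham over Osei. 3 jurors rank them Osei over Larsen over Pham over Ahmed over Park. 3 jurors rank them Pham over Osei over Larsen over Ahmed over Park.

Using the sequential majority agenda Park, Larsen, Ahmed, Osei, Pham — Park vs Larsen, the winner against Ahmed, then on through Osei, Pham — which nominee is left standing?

Pham

Round 1: Park vs Larsen — 1–8, Larsen advances.
Round 2: Larsen vs Ahmed — 8–1, Larsen advances.
Round 3: Larsen vs Osei — 3–6, Osei advances.
Round 4: Osei vs Pham — 3–6, Pham advances.
The agenda winner is Pham.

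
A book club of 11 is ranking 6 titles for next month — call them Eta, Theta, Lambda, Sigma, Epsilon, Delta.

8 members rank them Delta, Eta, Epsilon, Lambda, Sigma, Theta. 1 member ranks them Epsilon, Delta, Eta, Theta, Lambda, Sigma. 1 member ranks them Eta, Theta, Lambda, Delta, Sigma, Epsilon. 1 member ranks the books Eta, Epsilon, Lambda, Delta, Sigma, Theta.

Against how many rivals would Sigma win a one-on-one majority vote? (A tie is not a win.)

Sigma against each rival (11 members):
Sigma vs Eta: Sigma preferred on 0 ballots; Eta wins 11–0.
Sigma vs Theta: Sigma wins 9–2.
Sigma vs Lambda: Sigma is ranked higher on 0 ballots, Lambda on 11. Lambda wins 11–0.
Sigma vs Epsilon: Sigma is ranked higher on 1 ballot, Epsilon on 10. Epsilon wins 10–1.
Sigma vs Delta: 0 for Sigma, 11 for Delta — Delta by 11–0.
Sigma beats Theta; loses to Eta, Lambda, Epsilon, Delta — 1 pairwise win.

1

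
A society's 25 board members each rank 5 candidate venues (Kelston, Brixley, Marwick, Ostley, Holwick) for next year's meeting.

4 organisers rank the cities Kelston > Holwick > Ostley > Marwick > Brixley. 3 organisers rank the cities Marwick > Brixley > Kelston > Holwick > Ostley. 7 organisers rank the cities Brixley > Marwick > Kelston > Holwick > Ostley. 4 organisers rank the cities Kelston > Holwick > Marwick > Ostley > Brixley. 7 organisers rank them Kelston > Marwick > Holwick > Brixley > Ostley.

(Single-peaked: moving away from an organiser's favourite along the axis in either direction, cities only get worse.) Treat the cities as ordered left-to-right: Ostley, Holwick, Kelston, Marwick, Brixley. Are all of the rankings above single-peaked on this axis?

Axis positions: Ostley=1, Holwick=2, Kelston=3, Marwick=4, Brixley=5.
Cluster 1 (peak Kelston at position 3): ranking walks positions 3-2-1-4-5, expanding outward from the peak — single-peaked.
Cluster 2 (peak Marwick at position 4): ranking walks positions 4-5-3-2-1, expanding outward from the peak — single-peaked.
Cluster 3 (peak Brixley at position 5): ranking walks positions 5-4-3-2-1, expanding outward from the peak — single-peaked.
Cluster 4 (peak Kelston at position 3): ranking walks positions 3-2-4-1-5, expanding outward from the peak — single-peaked.
Cluster 5 (peak Kelston at position 3): ranking walks positions 3-4-2-5-1, expanding outward from the peak — single-peaked.
Every ranking is single-peaked on this axis.

yes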